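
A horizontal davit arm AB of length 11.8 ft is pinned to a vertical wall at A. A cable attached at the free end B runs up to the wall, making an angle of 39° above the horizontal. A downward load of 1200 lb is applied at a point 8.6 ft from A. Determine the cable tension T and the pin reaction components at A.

ΣM about A: T·sin39°·11.8 − 1200·8.6 = 0 → T = 10320/(11.8·0.62932) = 1389.72 ≈ 1390 lb.
ΣF_x = 0: A_x − T·cos39° = 0 → A_x = 1389.72 × 0.777146 = 1080 lb.
ΣF_y = 0: A_y + T·sin39° − 1200 = 0 → A_y = 1200 − 1389.72 × 0.62932 = 325.4 lb.

T = 1390 lb, A_x = 1080 lb, A_y = 325.4 lb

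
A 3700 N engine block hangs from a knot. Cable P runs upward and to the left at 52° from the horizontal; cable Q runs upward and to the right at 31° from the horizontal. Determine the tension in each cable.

ΣF_x = 0: −T_P·cos52° + T_Q·cos31° = 0 → T_Q = 0.718251·T_P.
ΣF_y = 0: T_P·sin52° + T_Q·sin31° = 3700.
Substitute: T_P·(0.788011 + 0.718251·0.515038) = 3700 → T_P = 3195.34 ≈ 3195 N.
Then T_Q = 0.718251 × 3195.34 = 2295 N.

T_P = 3195 N, T_Q = 2295 N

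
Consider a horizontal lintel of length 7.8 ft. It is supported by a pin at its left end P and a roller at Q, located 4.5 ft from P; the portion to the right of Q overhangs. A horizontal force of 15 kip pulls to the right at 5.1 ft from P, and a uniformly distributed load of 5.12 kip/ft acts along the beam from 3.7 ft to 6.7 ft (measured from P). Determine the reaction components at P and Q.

Resultant of the distributed load: 5.12 × 3 = 15.36 kip at 5.2 ft from P.
ΣM about P: Q_y·4.5 − (5.12·3)·5.2 = 0 → Q_y = 79.872/4.5 = 17.7493 ≈ 17.75 kip.
ΣF_y = 0: P_y + 17.7493 − 5.12·3 = 0 → P_y = -2.389 kip.
ΣF_x = 0: P_x + 15 = 0 → P_x = -15.00 kip.

P_x = -15.00 kip, P_y = -2.389 kip, Q_y = 17.75 kip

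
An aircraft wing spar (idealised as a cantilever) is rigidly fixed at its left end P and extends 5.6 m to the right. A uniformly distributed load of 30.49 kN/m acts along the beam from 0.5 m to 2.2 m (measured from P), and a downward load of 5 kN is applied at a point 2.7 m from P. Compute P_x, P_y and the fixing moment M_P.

P_x = 0, P_y = 56.83 kN, M_P = 83.47 kN·m

Resultant of the distributed load: 30.49 × 1.7 = 51.833 kN at 1.35 m from P.
ΣF_x = 0: P_x = 0.
ΣF_y = 0: P_y − 30.49·1.7 − 5 = 0 → P_y = 56.83 kN.
ΣM about P: M_P − (30.49·1.7)·1.35 − 5·2.7 = 0 → M_P = 83.47 kN·m.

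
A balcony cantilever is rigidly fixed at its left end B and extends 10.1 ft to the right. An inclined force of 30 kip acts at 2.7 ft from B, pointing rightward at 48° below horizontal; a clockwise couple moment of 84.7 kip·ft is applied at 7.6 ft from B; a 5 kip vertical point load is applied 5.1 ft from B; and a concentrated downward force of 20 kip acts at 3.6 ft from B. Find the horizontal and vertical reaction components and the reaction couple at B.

B_x = -20.07 kip, B_y = 47.29 kip, M_B = 242.4 kip·ft

ΣF_x = 0: B_x + 30·cos48° = 0 → B_x = -20.07 kip.
ΣF_y = 0: B_y − 30·sin48° − 5 − 20 = 0 → B_y = 47.29 kip.
ΣM about B: M_B − 30·sin48°·2.7 − 84.7 − 5·5.1 − 20·3.6 = 0 → M_B = 242.4 kip·ft.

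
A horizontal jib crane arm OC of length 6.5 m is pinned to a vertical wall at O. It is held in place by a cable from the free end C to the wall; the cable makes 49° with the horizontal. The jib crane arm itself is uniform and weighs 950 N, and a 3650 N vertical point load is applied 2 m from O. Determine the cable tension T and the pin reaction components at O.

ΣM about O: T·sin49°·6.5 − 950·3.25 − 3650·2 = 0 → T = 10387.5/(6.5·0.75471) = 2117.47 ≈ 2117 N.
ΣF_x = 0: O_x − T·cos49° = 0 → O_x = 2117.47 × 0.656059 = 1389 N.
ΣF_y = 0: O_y + T·sin49° − 950 − 3650 = 0 → O_y = 4600 − 2117.47 × 0.75471 = 3002 N.

T = 2117 N, O_x = 1389 N, O_y = 3002 N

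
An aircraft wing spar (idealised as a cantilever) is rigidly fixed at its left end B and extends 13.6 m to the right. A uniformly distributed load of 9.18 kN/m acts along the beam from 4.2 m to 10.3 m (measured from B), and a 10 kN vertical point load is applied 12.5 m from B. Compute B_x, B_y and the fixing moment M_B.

B_x = 0, B_y = 66.00 kN, M_B = 531.0 kN·m

Resultant of the distributed load: 9.18 × 6.1 = 55.998 kN at 7.25 m from B.
ΣF_x = 0: B_x = 0.
ΣF_y = 0: B_y − 9.18·6.1 − 10 = 0 → B_y = 66.00 kN.
ΣM about B: M_B − (9.18·6.1)·7.25 − 10·12.5 = 0 → M_B = 531.0 kN·m.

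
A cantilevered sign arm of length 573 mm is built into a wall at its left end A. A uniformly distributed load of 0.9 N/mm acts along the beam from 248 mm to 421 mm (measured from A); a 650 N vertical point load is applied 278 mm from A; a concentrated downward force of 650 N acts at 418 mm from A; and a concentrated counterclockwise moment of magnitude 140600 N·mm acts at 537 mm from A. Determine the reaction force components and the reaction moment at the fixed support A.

Resultant of the distributed load: 0.9 × 173 = 155.7 N at 334.5 mm from A.
ΣF_x = 0: A_x = 0.
ΣF_y = 0: A_y − 0.9·173 − 650 − 650 = 0 → A_y = 1456 N.
ΣM about A: M_A − (0.9·173)·334.5 − 650·278 − 650·418 + 140600 = 0 → M_A = 363900 N·mm.

A_x = 0, A_y = 1456 N, M_A = 363900 N·mm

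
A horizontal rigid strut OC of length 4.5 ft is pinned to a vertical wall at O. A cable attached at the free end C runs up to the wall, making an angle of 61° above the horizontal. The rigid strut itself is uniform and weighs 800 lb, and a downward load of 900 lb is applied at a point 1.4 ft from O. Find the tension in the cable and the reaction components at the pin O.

T = 777.5 lb, O_x = 376.9 lb, O_y = 1020 lb

ΣM about O: T·sin61°·4.5 − 800·2.25 − 900·1.4 = 0 → T = 3060/(4.5·0.87462) = 777.481 ≈ 777.5 lb.
ΣF_x = 0: O_x − T·cos61° = 0 → O_x = 777.481 × 0.48481 = 376.9 lb.
ΣF_y = 0: O_y + T·sin61° − 800 − 900 = 0 → O_y = 1700 − 777.481 × 0.87462 = 1020 lb.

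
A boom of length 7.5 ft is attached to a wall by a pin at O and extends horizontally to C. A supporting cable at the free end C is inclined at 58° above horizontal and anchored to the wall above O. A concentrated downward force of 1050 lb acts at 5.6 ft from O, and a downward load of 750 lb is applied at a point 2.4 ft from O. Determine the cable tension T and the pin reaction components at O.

ΣM about O: T·sin58°·7.5 − 1050·5.6 − 750·2.4 = 0 → T = 7680/(7.5·0.848048) = 1207.48 ≈ 1207 lb.
ΣF_x = 0: O_x − T·cos58° = 0 → O_x = 1207.48 × 0.529919 = 639.9 lb.
ΣF_y = 0: O_y + T·sin58° − 1050 − 750 = 0 → O_y = 1800 − 1207.48 × 0.848048 = 776.0 lb.

T = 1207 lb, O_x = 639.9 lb, O_y = 776.0 lb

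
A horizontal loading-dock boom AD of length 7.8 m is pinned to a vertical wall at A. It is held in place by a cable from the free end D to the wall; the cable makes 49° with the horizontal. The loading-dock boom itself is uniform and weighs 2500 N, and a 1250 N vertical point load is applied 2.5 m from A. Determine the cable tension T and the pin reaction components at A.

T = 2187 N, A_x = 1435 N, A_y = 2099 N

ΣM about A: T·sin49°·7.8 − 2500·3.9 − 1250·2.5 = 0 → T = 12875/(7.8·0.75471) = 2187.12 ≈ 2187 N.
ΣF_x = 0: A_x − T·cos49° = 0 → A_x = 2187.12 × 0.656059 = 1435 N.
ΣF_y = 0: A_y + T·sin49° − 2500 − 1250 = 0 → A_y = 3750 − 2187.12 × 0.75471 = 2099 N.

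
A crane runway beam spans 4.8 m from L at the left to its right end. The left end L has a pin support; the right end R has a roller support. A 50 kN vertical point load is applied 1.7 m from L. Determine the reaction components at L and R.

Moments about L: R_y·4.8 − 50·1.7 = 0 → R_y = 85/4.8 = 17.7083 ≈ 17.71 kN.
ΣF_y = 0: L_y + 17.7083 − 50 = 0 → L_y = 32.29 kN.
ΣF_x = 0: no horizontal applied forces, so L_x = 0.

L_x = 0, L_y = 32.29 kN, R_y = 17.71 kN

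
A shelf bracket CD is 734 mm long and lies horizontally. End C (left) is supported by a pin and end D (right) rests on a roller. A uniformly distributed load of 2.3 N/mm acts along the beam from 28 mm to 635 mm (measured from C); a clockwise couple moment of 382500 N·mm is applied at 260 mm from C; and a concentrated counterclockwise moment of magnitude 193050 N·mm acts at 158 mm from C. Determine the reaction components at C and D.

Resultant of the distributed load: 2.3 × 607 = 1396.1 N at 331.5 mm from C.
ΣM about C: D_y·734 − (2.3·607)·331.5 − 382500 + 193050 = 0 → D_y = 652257.15/734 = 888.634 ≈ 888.6 N.
ΣF_y = 0: C_y + 888.634 − 2.3·607 = 0 → C_y = 507.5 N.
ΣF_x = 0: no horizontal applied forces, so C_x = 0.

C_x = 0, C_y = 507.5 N, D_y = 888.6 N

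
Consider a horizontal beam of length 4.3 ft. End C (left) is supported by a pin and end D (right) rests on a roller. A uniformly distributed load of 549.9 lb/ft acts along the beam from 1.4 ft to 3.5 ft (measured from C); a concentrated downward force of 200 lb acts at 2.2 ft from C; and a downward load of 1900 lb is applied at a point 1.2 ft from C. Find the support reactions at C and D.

Resultant of the distributed load: 549.9 × 2.1 = 1154.79 lb at 2.45 ft from C.
Moments about C: D_y·4.3 − (549.9·2.1)·2.45 − 200·2.2 − 1900·1.2 = 0 → D_y = 5549.2355/4.3 = 1290.52 ≈ 1291 lb.
ΣF_y = 0: C_y + 1290.52 − 549.9·2.1 − 200 − 1900 = 0 → C_y = 1964 lb.
ΣF_x = 0: no horizontal applied forces, so C_x = 0.

C_x = 0, C_y = 1964 lb, D_y = 1291 lb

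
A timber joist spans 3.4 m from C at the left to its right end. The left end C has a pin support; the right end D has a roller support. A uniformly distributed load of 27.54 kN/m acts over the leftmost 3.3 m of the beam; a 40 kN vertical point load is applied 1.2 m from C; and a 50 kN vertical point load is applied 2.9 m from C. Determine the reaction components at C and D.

C_x = 0, C_y = 80.01 kN, D_y = 100.9 kN

Resultant of the distributed load: 27.54 × 3.3 = 90.882 kN at 1.65 m from C.
Taking moments about C: D_y·3.4 − (27.54·3.3)·1.65 − 40·1.2 − 50·2.9 = 0 → D_y = 342.9553/3.4 = 100.869 ≈ 100.9 kN.
ΣF_y = 0: C_y + 100.869 − 27.54·3.3 − 40 − 50 = 0 → C_y = 80.01 kN.
ΣF_x = 0: no horizontal applied forces, so C_x = 0.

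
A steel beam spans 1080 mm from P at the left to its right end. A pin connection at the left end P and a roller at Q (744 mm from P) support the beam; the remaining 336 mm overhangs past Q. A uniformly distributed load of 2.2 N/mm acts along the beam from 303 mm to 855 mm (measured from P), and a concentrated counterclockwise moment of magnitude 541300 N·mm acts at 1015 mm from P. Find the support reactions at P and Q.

Resultant of the distributed load: 2.2 × 552 = 1214.4 N at 579 mm from P.
Taking moments about P: Q_y·744 − (2.2·552)·579 + 541300 = 0 → Q_y = 161837.6/744 = 217.524 ≈ 217.5 N.
ΣF_y = 0: P_y + 217.524 − 2.2·552 = 0 → P_y = 996.9 N.
ΣF_x = 0: no horizontal applied forces, so P_x = 0.

P_x = 0, P_y = 996.9 N, Q_y = 217.5 N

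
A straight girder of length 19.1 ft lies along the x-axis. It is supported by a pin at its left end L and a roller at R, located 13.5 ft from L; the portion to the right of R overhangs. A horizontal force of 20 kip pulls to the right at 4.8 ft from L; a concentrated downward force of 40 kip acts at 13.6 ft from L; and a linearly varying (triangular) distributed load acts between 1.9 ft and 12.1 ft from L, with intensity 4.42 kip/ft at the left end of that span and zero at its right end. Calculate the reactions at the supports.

Resultant of the triangular load: ½ × 4.42 × 10.2 = 22.542 kip, acting at 5.3 ft from L (one-third of the span from the peak).
Taking moments about L: R_y·13.5 − 40·13.6 − (½·4.42·10.2)·5.3 = 0 → R_y = 663.4726/13.5 = 49.1461 ≈ 49.15 kip.
ΣF_y = 0: L_y + 49.1461 − 40 − ½·4.42·10.2 = 0 → L_y = 13.40 kip.
ΣF_x = 0: L_x + 20 = 0 → L_x = -20.00 kip.

L_x = -20.00 kip, L_y = 13.40 kip, R_y = 49.15 kip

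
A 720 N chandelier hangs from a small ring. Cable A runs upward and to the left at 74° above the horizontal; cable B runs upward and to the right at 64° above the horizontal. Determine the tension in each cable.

ΣF_x = 0: −T_A·cos74° + T_B·cos64° = 0 → T_B = 0.628776·T_A.
ΣF_y = 0: T_A·sin74° + T_B·sin64° = 720.
Substitute: T_A·(0.961262 + 0.628776·0.898794) = 720 → T_A = 471.697 ≈ 471.7 N.
Then T_B = 0.628776 × 471.697 = 296.6 N.

T_A = 471.7 N, T_B = 296.6 N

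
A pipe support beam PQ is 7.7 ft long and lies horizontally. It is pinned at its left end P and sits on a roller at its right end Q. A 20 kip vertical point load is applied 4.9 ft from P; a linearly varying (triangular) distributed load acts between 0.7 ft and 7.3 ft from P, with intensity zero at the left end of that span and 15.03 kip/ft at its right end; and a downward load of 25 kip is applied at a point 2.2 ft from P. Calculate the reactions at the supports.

Resultant of the triangular load: ½ × 15.03 × 6.6 = 49.599 kip, acting at 5.1 ft from P (one-third of the span from the peak).
Taking moments about P: Q_y·7.7 − 20·4.9 − (½·15.03·6.6)·5.1 − 25·2.2 = 0 → Q_y = 405.9549/7.7 = 52.7214 ≈ 52.72 kip.
ΣF_y = 0: P_y + 52.7214 − 20 − ½·15.03·6.6 − 25 = 0 → P_y = 41.88 kip.
ΣF_x = 0: no horizontal applied forces, so P_x = 0.

P_x = 0, P_y = 41.88 kip, Q_y = 52.72 kip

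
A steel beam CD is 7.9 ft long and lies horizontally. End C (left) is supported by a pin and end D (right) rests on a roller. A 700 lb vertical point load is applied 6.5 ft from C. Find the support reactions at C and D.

C_x = 0, C_y = 124.1 lb, D_y = 575.9 lb

Taking moments about C: D_y·7.9 − 700·6.5 = 0 → D_y = 4550/7.9 = 575.949 ≈ 575.9 lb.
ΣF_y = 0: C_y + 575.949 − 700 = 0 → C_y = 124.1 lb.
ΣF_x = 0: no horizontal applied forces, so C_x = 0.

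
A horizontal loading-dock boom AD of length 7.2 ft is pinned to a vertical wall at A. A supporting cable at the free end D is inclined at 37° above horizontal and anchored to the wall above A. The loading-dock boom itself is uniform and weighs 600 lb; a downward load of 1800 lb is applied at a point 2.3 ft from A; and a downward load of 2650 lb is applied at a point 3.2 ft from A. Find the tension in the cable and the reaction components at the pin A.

ΣM about A: T·sin37°·7.2 − 600·3.6 − 1800·2.3 − 2650·3.2 = 0 → T = 14780/(7.2·0.601815) = 3410.98 ≈ 3411 lb.
ΣF_x = 0: A_x − T·cos37° = 0 → A_x = 3410.98 × 0.798636 = 2724 lb.
ΣF_y = 0: A_y + T·sin37° − 600 − 1800 − 2650 = 0 → A_y = 5050 − 3410.98 × 0.601815 = 2997 lb.

T = 3411 lb, A_x = 2724 lb, A_y = 2997 lb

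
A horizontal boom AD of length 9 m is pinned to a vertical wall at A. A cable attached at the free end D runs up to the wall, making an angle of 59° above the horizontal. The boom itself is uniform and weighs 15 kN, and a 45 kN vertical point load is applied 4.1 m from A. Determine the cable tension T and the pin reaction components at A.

T = 32.67 kN, A_x = 16.82 kN, A_y = 32.00 kN

ΣM about A: T·sin59°·9 − 15·4.5 − 45·4.1 = 0 → T = 252/(9·0.857167) = 32.6657 ≈ 32.67 kN.
ΣF_x = 0: A_x − T·cos59° = 0 → A_x = 32.6657 × 0.515038 = 16.82 kN.
ΣF_y = 0: A_y + T·sin59° − 15 − 45 = 0 → A_y = 60 − 32.6657 × 0.857167 = 32.00 kN.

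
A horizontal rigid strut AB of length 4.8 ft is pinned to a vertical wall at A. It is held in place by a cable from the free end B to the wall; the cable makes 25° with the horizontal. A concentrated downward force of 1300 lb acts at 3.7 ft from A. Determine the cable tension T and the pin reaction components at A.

T = 2371 lb, A_x = 2149 lb, A_y = 297.9 lb

ΣM about A: T·sin25°·4.8 − 1300·3.7 = 0 → T = 4810/(4.8·0.422618) = 2371.13 ≈ 2371 lb.
ΣF_x = 0: A_x − T·cos25° = 0 → A_x = 2371.13 × 0.906308 = 2149 lb.
ΣF_y = 0: A_y + T·sin25° − 1300 = 0 → A_y = 1300 − 2371.13 × 0.422618 = 297.9 lb.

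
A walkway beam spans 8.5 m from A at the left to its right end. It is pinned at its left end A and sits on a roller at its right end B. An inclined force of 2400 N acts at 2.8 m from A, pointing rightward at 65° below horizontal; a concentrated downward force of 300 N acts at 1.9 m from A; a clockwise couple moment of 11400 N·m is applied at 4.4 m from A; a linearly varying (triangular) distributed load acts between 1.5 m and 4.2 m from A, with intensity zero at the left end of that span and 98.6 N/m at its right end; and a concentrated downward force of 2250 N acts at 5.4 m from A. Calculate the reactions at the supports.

Resultant of the triangular load: ½ × 98.6 × 2.7 = 133.11 N, acting at 3.3 m from A (one-third of the span from the peak).
Moments about A: B_y·8.5 − 2400·sin65°·2.8 − 300·1.9 − 11400 − (½·98.6·2.7)·3.3 − 2250·5.4 = 0 → B_y = 30649.7/8.5 = 3605.85 ≈ 3606 N.
ΣF_y = 0: A_y + 3605.85 − 2400·sin65° − 300 − ½·98.6·2.7 − 2250 = 0 → A_y = 1252 N.
ΣF_x = 0: A_x + 2400·cos65° = 0 → A_x = -1014 N.

A_x = -1014 N, A_y = 1252 N, B_y = 3606 N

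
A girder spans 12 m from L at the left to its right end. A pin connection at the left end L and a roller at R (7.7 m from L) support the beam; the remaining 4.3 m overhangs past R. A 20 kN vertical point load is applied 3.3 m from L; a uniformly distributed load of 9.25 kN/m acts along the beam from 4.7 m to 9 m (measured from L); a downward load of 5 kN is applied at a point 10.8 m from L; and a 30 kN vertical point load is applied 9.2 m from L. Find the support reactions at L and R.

L_x = 0, L_y = 7.962 kN, R_y = 86.81 kN

Resultant of the distributed load: 9.25 × 4.3 = 39.775 kN at 6.85 m from L.
Taking moments about L: R_y·7.7 − 20·3.3 − (9.25·4.3)·6.85 − 5·10.8 − 30·9.2 = 0 → R_y = 668.45875/7.7 = 86.8128 ≈ 86.81 kN.
ΣF_y = 0: L_y + 86.8128 − 20 − 9.25·4.3 − 5 − 30 = 0 → L_y = 7.962 kN.
ΣF_x = 0: no horizontal applied forces, so L_x = 0.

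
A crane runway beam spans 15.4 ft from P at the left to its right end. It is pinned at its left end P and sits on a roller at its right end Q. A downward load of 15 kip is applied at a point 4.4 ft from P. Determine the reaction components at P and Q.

P_x = 0, P_y = 10.71 kip, Q_y = 4.286 kip

Taking moments about P: Q_y·15.4 − 15·4.4 = 0 → Q_y = 66/15.4 = 4.28571 ≈ 4.286 kip.
ΣF_y = 0: P_y + 4.28571 − 15 = 0 → P_y = 10.71 kip.
ΣF_x = 0: no horizontal applied forces, so P_x = 0.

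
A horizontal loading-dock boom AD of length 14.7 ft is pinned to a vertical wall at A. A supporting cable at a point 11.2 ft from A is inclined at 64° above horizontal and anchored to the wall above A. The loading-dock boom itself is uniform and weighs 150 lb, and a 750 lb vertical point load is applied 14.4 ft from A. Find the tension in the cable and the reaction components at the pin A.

ΣM about A: T·sin64°·11.2 − 150·7.35 − 750·14.4 = 0 → T = 11902.5/(11.2·0.898794) = 1182.39 ≈ 1182 lb.
ΣF_x = 0: A_x − T·cos64° = 0 → A_x = 1182.39 × 0.438371 = 518.3 lb.
ΣF_y = 0: A_y + T·sin64° − 150 − 750 = 0 → A_y = 900 − 1182.39 × 0.898794 = -162.7 lb.

T = 1182 lb, A_x = 518.3 lb, A_y = -162.7 lb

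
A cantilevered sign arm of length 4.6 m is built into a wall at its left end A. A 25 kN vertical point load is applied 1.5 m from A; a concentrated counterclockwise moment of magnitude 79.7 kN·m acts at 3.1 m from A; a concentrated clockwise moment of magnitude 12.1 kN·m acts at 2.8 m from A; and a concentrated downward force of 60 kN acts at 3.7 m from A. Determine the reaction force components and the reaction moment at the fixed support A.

ΣF_x = 0: A_x = 0.
ΣF_y = 0: A_y − 25 − 60 = 0 → A_y = 85.00 kN.
ΣM about A: M_A − 25·1.5 + 79.7 − 12.1 − 60·3.7 = 0 → M_A = 191.9 kN·m.

A_x = 0, A_y = 85.00 kN, M_A = 191.9 kN·m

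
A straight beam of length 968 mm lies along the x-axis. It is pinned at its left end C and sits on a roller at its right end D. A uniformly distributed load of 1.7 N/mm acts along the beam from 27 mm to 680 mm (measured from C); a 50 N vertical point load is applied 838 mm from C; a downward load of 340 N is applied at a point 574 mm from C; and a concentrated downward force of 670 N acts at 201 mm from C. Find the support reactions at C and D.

C_x = 0, C_y = 1381 N, D_y = 789.4 N

Resultant of the distributed load: 1.7 × 653 = 1110.1 N at 353.5 mm from C.
Moments about C: D_y·968 − (1.7·653)·353.5 − 50·838 − 340·574 − 670·201 = 0 → D_y = 764150.35/968 = 789.412 ≈ 789.4 N.
ΣF_y = 0: C_y + 789.412 − 1.7·653 − 50 − 340 − 670 = 0 → C_y = 1381 N.
ΣF_x = 0: no horizontal applied forces, so C_x = 0.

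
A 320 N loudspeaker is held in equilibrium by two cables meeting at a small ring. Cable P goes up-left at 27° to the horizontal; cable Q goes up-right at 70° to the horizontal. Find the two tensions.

T_P = 110.3 N, T_Q = 287.3 N

ΣF_x = 0: −T_P·cos27° + T_Q·cos70° = 0 → T_Q = 2.60513·T_P.
ΣF_y = 0: T_P·sin27° + T_Q·sin70° = 320.
Substitute: T_P·(0.45399 + 2.60513·0.939693) = 320 → T_P = 110.268 ≈ 110.3 N.
Then T_Q = 2.60513 × 110.268 = 287.3 N.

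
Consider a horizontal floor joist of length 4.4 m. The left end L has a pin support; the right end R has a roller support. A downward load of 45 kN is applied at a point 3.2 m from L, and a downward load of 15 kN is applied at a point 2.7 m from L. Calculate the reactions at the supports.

Moments about L: R_y·4.4 − 45·3.2 − 15·2.7 = 0 → R_y = 184.5/4.4 = 41.9318 ≈ 41.93 kN.
ΣF_y = 0: L_y + 41.9318 − 45 − 15 = 0 → L_y = 18.07 kN.
ΣF_x = 0: no horizontal applied forces, so L_x = 0.

L_x = 0, L_y = 18.07 kN, R_y = 41.93 kN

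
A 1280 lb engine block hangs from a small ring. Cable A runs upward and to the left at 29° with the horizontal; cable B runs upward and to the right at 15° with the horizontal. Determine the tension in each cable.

T_A = 1780 lb, T_B = 1612 lb

ΣF_x = 0: −T_A·cos29° + T_B·cos15° = 0 → T_B = 0.905473·T_A.
ΣF_y = 0: T_A·sin29° + T_B·sin15° = 1280.
Substitute: T_A·(0.48481 + 0.905473·0.258819) = 1280 → T_A = 1779.85 ≈ 1780 lb.
Then T_B = 0.905473 × 1779.85 = 1612 lb.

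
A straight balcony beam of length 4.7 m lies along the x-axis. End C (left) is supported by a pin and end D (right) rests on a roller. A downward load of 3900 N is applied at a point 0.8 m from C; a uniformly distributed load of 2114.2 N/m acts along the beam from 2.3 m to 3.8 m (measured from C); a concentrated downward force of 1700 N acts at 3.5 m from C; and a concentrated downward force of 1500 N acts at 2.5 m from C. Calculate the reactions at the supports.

C_x = 0, C_y = 5486 N, D_y = 4786 N

Resultant of the distributed load: 2114.2 × 1.5 = 3171.3 N at 3.05 m from C.
Taking moments about C: D_y·4.7 − 3900·0.8 − (2114.2·1.5)·3.05 − 1700·3.5 − 1500·2.5 = 0 → D_y = 22492.465/4.7 = 4785.63 ≈ 4786 N.
ΣF_y = 0: C_y + 4785.63 − 3900 − 2114.2·1.5 − 1700 − 1500 = 0 → C_y = 5486 N.
ΣF_x = 0: no horizontal applied forces, so C_x = 0.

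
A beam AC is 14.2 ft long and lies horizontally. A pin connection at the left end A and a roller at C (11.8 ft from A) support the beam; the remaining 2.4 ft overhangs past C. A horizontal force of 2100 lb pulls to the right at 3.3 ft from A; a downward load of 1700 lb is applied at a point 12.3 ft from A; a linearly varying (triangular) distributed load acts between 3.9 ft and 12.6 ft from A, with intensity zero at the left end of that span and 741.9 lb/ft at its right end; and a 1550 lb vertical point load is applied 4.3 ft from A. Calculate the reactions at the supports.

Resultant of the triangular load: ½ × 741.9 × 8.7 = 3227.265 lb, acting at 9.7 ft from A (one-third of the span from the peak).
Moments about A: C_y·11.8 − 1700·12.3 − (½·741.9·8.7)·9.7 − 1550·4.3 = 0 → C_y = 58879.4705/11.8 = 4989.79 ≈ 4990 lb.
ΣF_y = 0: A_y + 4989.79 − 1700 − ½·741.9·8.7 − 1550 = 0 → A_y = 1487 lb.
ΣF_x = 0: A_x + 2100 = 0 → A_x = -2100 lb.

A_x = -2100 lb, A_y = 1487 lb, C_y = 4990 lb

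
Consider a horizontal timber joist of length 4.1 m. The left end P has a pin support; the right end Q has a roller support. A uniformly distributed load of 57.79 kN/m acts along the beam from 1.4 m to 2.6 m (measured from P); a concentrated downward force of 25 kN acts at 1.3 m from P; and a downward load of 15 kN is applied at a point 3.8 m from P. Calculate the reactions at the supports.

P_x = 0, P_y = 53.69 kN, Q_y = 55.66 kN

Resultant of the distributed load: 57.79 × 1.2 = 69.348 kN at 2 m from P.
ΣM about P: Q_y·4.1 − (57.79·1.2)·2 − 25·1.3 − 15·3.8 = 0 → Q_y = 228.196/4.1 = 55.6576 ≈ 55.66 kN.
ΣF_y = 0: P_y + 55.6576 − 57.79·1.2 − 25 − 15 = 0 → P_y = 53.69 kN.
ΣF_x = 0: no horizontal applied forces, so P_x = 0.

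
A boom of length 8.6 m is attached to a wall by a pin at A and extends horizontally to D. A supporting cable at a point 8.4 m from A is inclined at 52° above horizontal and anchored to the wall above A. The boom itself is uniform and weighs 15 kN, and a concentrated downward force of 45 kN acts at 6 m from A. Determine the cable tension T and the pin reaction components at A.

ΣM about A: T·sin52°·8.4 − 15·4.3 − 45·6 = 0 → T = 334.5/(8.4·0.788011) = 50.5341 ≈ 50.53 kN.
ΣF_x = 0: A_x − T·cos52° = 0 → A_x = 50.5341 × 0.615661 = 31.11 kN.
ΣF_y = 0: A_y + T·sin52° − 15 − 45 = 0 → A_y = 60 − 50.5341 × 0.788011 = 20.18 kN.

T = 50.53 kN, A_x = 31.11 kN, A_y = 20.18 kN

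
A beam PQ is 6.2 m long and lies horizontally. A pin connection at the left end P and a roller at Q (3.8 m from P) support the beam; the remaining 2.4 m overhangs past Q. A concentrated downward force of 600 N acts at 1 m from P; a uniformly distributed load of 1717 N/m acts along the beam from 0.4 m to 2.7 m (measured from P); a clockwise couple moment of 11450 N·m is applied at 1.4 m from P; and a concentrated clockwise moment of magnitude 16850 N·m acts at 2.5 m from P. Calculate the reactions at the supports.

Resultant of the distributed load: 1717 × 2.3 = 3949.1 N at 1.55 m from P.
ΣM about P: Q_y·3.8 − 600·1 − (1717·2.3)·1.55 − 11450 − 16850 = 0 → Q_y = 35021.105/3.8 = 9216.08 ≈ 9216 N.
ΣF_y = 0: P_y + 9216.08 − 600 − 1717·2.3 = 0 → P_y = -4667 N.
ΣF_x = 0: no horizontal applied forces, so P_x = 0.

P_x = 0, P_y = -4667 N, Q_y = 9216 N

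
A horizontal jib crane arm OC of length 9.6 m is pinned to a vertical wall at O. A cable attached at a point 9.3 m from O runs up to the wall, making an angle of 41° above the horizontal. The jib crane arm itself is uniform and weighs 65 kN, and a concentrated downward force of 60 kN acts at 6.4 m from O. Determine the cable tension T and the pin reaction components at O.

T = 114.1 kN, O_x = 86.09 kN, O_y = 50.16 kN

ΣM about O: T·sin41°·9.3 − 65·4.8 − 60·6.4 = 0 → T = 696/(9.3·0.656059) = 114.073 ≈ 114.1 kN.
ΣF_x = 0: O_x − T·cos41° = 0 → O_x = 114.073 × 0.75471 = 86.09 kN.
ΣF_y = 0: O_y + T·sin41° − 65 − 60 = 0 → O_y = 125 − 114.073 × 0.656059 = 50.16 kN.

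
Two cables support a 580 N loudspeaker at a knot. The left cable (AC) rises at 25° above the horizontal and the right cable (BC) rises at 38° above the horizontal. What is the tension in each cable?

T_AC = 513.0 N, T_BC = 590.0 N

ΣF_x = 0: −T_AC·cos25° + T_BC·cos38° = 0 → T_BC = 1.15012·T_AC.
ΣF_y = 0: T_AC·sin25° + T_BC·sin38° = 580.
Substitute: T_AC·(0.422618 + 1.15012·0.615661) = 580 → T_AC = 512.956 ≈ 513.0 N.
Then T_BC = 1.15012 × 512.956 = 590.0 N.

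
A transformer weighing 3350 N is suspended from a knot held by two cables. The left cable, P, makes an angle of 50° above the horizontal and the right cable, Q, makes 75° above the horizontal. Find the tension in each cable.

T_P = 1058 N, T_Q = 2629 N

ΣF_x = 0: −T_P·cos50° + T_Q·cos75° = 0 → T_Q = 2.48354·T_P.
ΣF_y = 0: T_P·sin50° + T_Q·sin75° = 3350.
Substitute: T_P·(0.766044 + 2.48354·0.965926) = 3350 → T_P = 1058.47 ≈ 1058 N.
Then T_Q = 2.48354 × 1058.47 = 2629 N.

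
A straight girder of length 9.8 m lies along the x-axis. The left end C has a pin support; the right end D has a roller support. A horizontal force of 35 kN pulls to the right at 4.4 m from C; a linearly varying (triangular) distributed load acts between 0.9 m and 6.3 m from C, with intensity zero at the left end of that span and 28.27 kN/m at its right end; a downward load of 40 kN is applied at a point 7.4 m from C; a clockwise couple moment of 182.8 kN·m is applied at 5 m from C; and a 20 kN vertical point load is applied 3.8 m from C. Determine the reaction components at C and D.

C_x = -35.00 kN, C_y = 44.67 kN, D_y = 91.66 kN

Resultant of the triangular load: ½ × 28.27 × 5.4 = 76.329 kN, acting at 4.5 m from C (one-third of the span from the peak).
ΣM about C: D_y·9.8 − (½·28.27·5.4)·4.5 − 40·7.4 − 182.8 − 20·3.8 = 0 → D_y = 898.2805/9.8 = 91.6613 ≈ 91.66 kN.
ΣF_y = 0: C_y + 91.6613 − ½·28.27·5.4 − 40 − 20 = 0 → C_y = 44.67 kN.
ΣF_x = 0: C_x + 35 = 0 → C_x = -35.00 kN.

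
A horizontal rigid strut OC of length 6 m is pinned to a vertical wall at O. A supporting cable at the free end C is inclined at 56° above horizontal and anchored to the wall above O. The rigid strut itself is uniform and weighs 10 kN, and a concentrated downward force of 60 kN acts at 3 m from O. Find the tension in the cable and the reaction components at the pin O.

T = 42.22 kN, O_x = 23.61 kN, O_y = 35.00 kN

ΣM about O: T·sin56°·6 − 10·3 − 60·3 = 0 → T = 210/(6·0.829038) = 42.2176 ≈ 42.22 kN.
ΣF_x = 0: O_x − T·cos56° = 0 → O_x = 42.2176 × 0.559193 = 23.61 kN.
ΣF_y = 0: O_y + T·sin56° − 10 − 60 = 0 → O_y = 70 − 42.2176 × 0.829038 = 35.00 kN.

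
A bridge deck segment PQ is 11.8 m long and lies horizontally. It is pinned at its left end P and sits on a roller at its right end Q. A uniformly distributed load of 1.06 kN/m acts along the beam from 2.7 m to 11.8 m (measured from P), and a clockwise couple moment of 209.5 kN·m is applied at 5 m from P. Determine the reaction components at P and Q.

Resultant of the distributed load: 1.06 × 9.1 = 9.646 kN at 7.25 m from P.
Moments about P: Q_y·11.8 − (1.06·9.1)·7.25 − 209.5 = 0 → Q_y = 279.4335/11.8 = 23.6808 ≈ 23.68 kN.
ΣF_y = 0: P_y + 23.6808 − 1.06·9.1 = 0 → P_y = -14.03 kN.
ΣF_x = 0: no horizontal applied forces, so P_x = 0.

P_x = 0, P_y = -14.03 kN, Q_y = 23.68 kN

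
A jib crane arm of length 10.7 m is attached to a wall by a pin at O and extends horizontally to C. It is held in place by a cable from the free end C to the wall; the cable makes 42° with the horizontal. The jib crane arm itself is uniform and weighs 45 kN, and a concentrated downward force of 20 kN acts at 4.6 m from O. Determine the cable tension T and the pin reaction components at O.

T = 46.48 kN, O_x = 34.54 kN, O_y = 33.90 kN

ΣM about O: T·sin42°·10.7 − 45·5.35 − 20·4.6 = 0 → T = 332.75/(10.7·0.669131) = 46.4754 ≈ 46.48 kN.
ΣF_x = 0: O_x − T·cos42° = 0 → O_x = 46.4754 × 0.743145 = 34.54 kN.
ΣF_y = 0: O_y + T·sin42° − 45 − 20 = 0 → O_y = 65 − 46.4754 × 0.669131 = 33.90 kN.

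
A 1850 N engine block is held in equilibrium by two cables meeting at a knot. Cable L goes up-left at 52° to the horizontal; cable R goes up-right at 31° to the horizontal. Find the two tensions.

ΣF_x = 0: −T_L·cos52° + T_R·cos31° = 0 → T_R = 0.718251·T_L.
ΣF_y = 0: T_L·sin52° + T_R·sin31° = 1850.
Substitute: T_L·(0.788011 + 0.718251·0.515038) = 1850 → T_L = 1597.67 ≈ 1598 N.
Then T_R = 0.718251 × 1597.67 = 1148 N.

T_L = 1598 N, T_R = 1148 N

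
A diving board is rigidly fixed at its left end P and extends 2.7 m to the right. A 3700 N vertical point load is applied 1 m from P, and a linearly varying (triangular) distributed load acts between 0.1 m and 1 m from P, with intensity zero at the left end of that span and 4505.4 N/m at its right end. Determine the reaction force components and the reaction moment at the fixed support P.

Resultant of the triangular load: ½ × 4505.4 × 0.9 = 2027.43 N, acting at 0.7 m from P (one-third of the span from the peak).
ΣF_x = 0: P_x = 0.
ΣF_y = 0: P_y − 3700 − ½·4505.4·0.9 = 0 → P_y = 5727 N.
ΣM about P: M_P − 3700·1 − (½·4505.4·0.9)·0.7 = 0 → M_P = 5119 N·m.

P_x = 0, P_y = 5727 N, M_P = 5119 N·m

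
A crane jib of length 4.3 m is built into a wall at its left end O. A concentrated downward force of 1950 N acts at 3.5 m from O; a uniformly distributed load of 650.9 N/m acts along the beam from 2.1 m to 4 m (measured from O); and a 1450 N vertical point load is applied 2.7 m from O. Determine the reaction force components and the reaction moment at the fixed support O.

Resultant of the distributed load: 650.9 × 1.9 = 1236.71 N at 3.05 m from O.
ΣF_x = 0: O_x = 0.
ΣF_y = 0: O_y − 1950 − 650.9·1.9 − 1450 = 0 → O_y = 4637 N.
ΣM about O: M_O − 1950·3.5 − (650.9·1.9)·3.05 − 1450·2.7 = 0 → M_O = 14510 N·m.

O_x = 0, O_y = 4637 N, M_O = 14510 N·m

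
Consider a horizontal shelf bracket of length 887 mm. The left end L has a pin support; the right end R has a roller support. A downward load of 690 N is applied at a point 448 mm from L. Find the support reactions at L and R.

L_x = 0, L_y = 341.5 N, R_y = 348.5 N

Moments about L: R_y·887 − 690·448 = 0 → R_y = 309120/887 = 348.501 ≈ 348.5 N.
ΣF_y = 0: L_y + 348.501 − 690 = 0 → L_y = 341.5 N.
ΣF_x = 0: no horizontal applied forces, so L_x = 0.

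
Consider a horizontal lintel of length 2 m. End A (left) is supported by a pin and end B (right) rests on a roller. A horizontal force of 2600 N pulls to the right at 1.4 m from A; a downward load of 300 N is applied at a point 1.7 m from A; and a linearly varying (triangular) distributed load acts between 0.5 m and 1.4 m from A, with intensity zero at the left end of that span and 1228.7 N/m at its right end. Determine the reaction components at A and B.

A_x = -2600 N, A_y = 293.8 N, B_y = 559.1 N

Resultant of the triangular load: ½ × 1228.7 × 0.9 = 552.915 N, acting at 1.1 m from A (one-third of the span from the peak).
Moments about A: B_y·2 − 300·1.7 − (½·1228.7·0.9)·1.1 = 0 → B_y = 1118.2065/2 = 559.103 ≈ 559.1 N.
ΣF_y = 0: A_y + 559.103 − 300 − ½·1228.7·0.9 = 0 → A_y = 293.8 N.
ΣF_x = 0: A_x + 2600 = 0 → A_x = -2600 N.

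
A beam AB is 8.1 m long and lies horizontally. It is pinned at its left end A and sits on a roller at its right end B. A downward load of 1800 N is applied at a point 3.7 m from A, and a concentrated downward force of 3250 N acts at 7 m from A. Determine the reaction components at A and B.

A_x = 0, A_y = 1419 N, B_y = 3631 N

Taking moments about A: B_y·8.1 − 1800·3.7 − 3250·7 = 0 → B_y = 29410/8.1 = 3630.86 ≈ 3631 N.
ΣF_y = 0: A_y + 3630.86 − 1800 − 3250 = 0 → A_y = 1419 N.
ΣF_x = 0: no horizontal applied forces, so A_x = 0.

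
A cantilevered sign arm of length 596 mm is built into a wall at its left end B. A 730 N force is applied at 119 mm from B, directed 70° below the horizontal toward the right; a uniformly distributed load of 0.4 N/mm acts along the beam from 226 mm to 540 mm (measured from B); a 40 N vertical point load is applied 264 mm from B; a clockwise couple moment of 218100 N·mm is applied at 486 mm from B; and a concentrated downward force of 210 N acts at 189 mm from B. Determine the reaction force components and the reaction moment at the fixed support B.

B_x = -249.7 N, B_y = 1062 N, M_B = 398100 N·mm

Resultant of the distributed load: 0.4 × 314 = 125.6 N at 383 mm from B.
ΣF_x = 0: B_x + 730·cos70° = 0 → B_x = -249.7 N.
ΣF_y = 0: B_y − 730·sin70° − 0.4·314 − 40 − 210 = 0 → B_y = 1062 N.
ΣM about B: M_B − 730·sin70°·119 − (0.4·314)·383 − 40·264 − 218100 − 210·189 = 0 → M_B = 398100 N·mm.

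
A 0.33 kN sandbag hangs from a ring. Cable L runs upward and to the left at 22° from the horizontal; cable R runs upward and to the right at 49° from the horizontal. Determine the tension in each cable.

T_L = 0.2290 kN, T_R = 0.3236 kN

ΣF_x = 0: −T_L·cos22° + T_R·cos49° = 0 → T_R = 1.41326·T_L.
ΣF_y = 0: T_L·sin22° + T_R·sin49° = 0.33.
Substitute: T_L·(0.374607 + 1.41326·0.75471) = 0.33 → T_L = 0.228975 ≈ 0.2290 kN.
Then T_R = 1.41326 × 0.228975 = 0.3236 kN.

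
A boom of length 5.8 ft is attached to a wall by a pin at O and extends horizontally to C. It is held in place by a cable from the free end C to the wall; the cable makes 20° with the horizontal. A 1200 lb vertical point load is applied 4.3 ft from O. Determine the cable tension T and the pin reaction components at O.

ΣM about O: T·sin20°·5.8 − 1200·4.3 = 0 → T = 5160/(5.8·0.34202) = 2601.18 ≈ 2601 lb.
ΣF_x = 0: O_x − T·cos20° = 0 → O_x = 2601.18 × 0.939693 = 2444 lb.
ΣF_y = 0: O_y + T·sin20° − 1200 = 0 → O_y = 1200 − 2601.18 × 0.34202 = 310.3 lb.

T = 2601 lb, O_x = 2444 lb, O_y = 310.3 lb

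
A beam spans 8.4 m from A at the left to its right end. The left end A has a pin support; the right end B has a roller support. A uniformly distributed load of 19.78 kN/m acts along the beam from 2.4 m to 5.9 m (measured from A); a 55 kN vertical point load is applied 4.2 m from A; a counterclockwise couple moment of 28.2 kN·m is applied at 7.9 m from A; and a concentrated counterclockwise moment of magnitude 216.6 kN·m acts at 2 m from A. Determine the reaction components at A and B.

A_x = 0, A_y = 91.67 kN, B_y = 32.56 kN

Resultant of the distributed load: 19.78 × 3.5 = 69.23 kN at 4.15 m from A.
Moments about A: B_y·8.4 − (19.78·3.5)·4.15 − 55·4.2 + 28.2 + 216.6 = 0 → B_y = 273.5045/8.4 = 32.5601 ≈ 32.56 kN.
ΣF_y = 0: A_y + 32.5601 − 19.78·3.5 − 55 = 0 → A_y = 91.67 kN.
ΣF_x = 0: no horizontal applied forces, so A_x = 0.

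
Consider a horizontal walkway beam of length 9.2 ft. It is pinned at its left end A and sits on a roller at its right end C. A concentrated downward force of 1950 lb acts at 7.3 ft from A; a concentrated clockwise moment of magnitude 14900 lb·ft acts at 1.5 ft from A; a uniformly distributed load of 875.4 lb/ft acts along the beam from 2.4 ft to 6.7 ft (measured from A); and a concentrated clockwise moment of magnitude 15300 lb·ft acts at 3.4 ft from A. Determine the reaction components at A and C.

A_x = 0, A_y = -977.3 lb, C_y = 6692 lb

Resultant of the distributed load: 875.4 × 4.3 = 3764.22 lb at 4.55 ft from A.
Taking moments about A: C_y·9.2 − 1950·7.3 − 14900 − (875.4·4.3)·4.55 − 15300 = 0 → C_y = 61562.201/9.2 = 6691.54 ≈ 6692 lb.
ΣF_y = 0: A_y + 6691.54 − 1950 − 875.4·4.3 = 0 → A_y = -977.3 lb.
ΣF_x = 0: no horizontal applied forces, so A_x = 0.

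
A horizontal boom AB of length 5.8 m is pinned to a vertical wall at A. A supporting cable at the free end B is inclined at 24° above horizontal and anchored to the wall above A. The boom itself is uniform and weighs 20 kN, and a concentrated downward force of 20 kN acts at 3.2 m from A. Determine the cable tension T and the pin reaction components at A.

ΣM about A: T·sin24°·5.8 − 20·2.9 − 20·3.2 = 0 → T = 122/(5.8·0.406737) = 51.7152 ≈ 51.72 kN.
ΣF_x = 0: A_x − T·cos24° = 0 → A_x = 51.7152 × 0.913545 = 47.24 kN.
ΣF_y = 0: A_y + T·sin24° − 20 − 20 = 0 → A_y = 40 − 51.7152 × 0.406737 = 18.97 kN.

T = 51.72 kN, A_x = 47.24 kN, A_y = 18.97 kN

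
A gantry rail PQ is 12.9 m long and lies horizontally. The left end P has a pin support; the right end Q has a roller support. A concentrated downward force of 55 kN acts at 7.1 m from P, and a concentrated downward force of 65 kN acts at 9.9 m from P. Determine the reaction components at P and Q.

Moments about P: Q_y·12.9 − 55·7.1 − 65·9.9 = 0 → Q_y = 1034/12.9 = 80.155 ≈ 80.16 kN.
ΣF_y = 0: P_y + 80.155 − 55 − 65 = 0 → P_y = 39.84 kN.
ΣF_x = 0: no horizontal applied forces, so P_x = 0.

P_x = 0, P_y = 39.84 kN, Q_y = 80.16 kN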